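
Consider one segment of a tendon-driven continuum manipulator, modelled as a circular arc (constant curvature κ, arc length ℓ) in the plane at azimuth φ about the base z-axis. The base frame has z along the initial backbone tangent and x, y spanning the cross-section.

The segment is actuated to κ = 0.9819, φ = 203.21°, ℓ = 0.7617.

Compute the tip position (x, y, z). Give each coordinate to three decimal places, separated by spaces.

θ = κ·ℓ = 0.9819 × 0.7617 = 0.74791 rad
ρ = (1 − cos θ)/κ = (1 − 0.73311)/0.9819 = 0.27181
z = sin θ / κ = 0.68011/0.9819 = 0.69265
x = ρ cos φ = 0.27181 × cos(203.21°) = -0.24981
y = ρ sin φ = 0.27181 × sin(203.21°) = -0.10712

-0.250 -0.107 0.693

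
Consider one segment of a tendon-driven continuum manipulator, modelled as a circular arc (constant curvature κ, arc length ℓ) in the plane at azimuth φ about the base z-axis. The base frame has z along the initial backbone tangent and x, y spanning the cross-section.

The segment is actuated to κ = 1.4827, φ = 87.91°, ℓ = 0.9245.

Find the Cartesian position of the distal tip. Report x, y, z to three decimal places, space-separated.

0.020 0.540 0.661

θ = κ·ℓ = 1.4827 × 0.9245 = 1.37076 rad
ρ = (1 − cos θ)/κ = (1 − 0.19871)/1.4827 = 0.54043
z = sin θ / κ = 0.98006/1.4827 = 0.66100
x = ρ cos φ = 0.54043 × cos(87.91°) = 0.01971
y = ρ sin φ = 0.54043 × sin(87.91°) = 0.54007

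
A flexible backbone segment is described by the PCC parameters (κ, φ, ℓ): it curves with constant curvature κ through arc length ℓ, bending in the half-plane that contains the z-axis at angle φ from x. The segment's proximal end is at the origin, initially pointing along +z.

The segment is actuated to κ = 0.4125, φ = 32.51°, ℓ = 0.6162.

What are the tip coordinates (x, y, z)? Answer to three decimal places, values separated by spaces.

0.066 0.042 0.610

θ = κ·ℓ = 0.4125 × 0.6162 = 0.25418 rad
ρ = (1 − cos θ)/κ = (1 − 0.96787)/0.4125 = 0.07789
z = sin θ / κ = 0.25145/0.4125 = 0.60959
x = ρ cos φ = 0.07789 × cos(32.51°) = 0.06569
y = ρ sin φ = 0.07789 × sin(32.51°) = 0.04186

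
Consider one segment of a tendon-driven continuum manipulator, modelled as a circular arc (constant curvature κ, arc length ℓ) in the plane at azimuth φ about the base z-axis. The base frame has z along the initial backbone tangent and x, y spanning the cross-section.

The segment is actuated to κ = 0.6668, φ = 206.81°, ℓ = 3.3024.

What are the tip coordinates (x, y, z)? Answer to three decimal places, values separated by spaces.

-2.128 -1.076 1.211

θ = κ·ℓ = 0.6668 × 3.3024 = 2.20204 rad
ρ = (1 − cos θ)/κ = (1 − -0.59015)/0.6668 = 2.38475
z = sin θ / κ = 0.80729/0.6668 = 1.21070
x = ρ cos φ = 2.38475 × cos(206.81°) = -2.12840
y = ρ sin φ = 2.38475 × sin(206.81°) = -1.07560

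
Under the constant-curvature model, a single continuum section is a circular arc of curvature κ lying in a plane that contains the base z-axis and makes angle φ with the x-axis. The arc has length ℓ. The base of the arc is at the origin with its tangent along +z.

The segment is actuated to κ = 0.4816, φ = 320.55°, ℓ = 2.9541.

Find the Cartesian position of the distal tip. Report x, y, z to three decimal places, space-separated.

1.367 -1.125 2.054

θ = κ·ℓ = 0.4816 × 2.9541 = 1.42269 rad
ρ = (1 − cos θ)/κ = (1 − 0.14756)/0.4816 = 1.77001
z = sin θ / κ = 0.98905/0.4816 = 2.05368
x = ρ cos φ = 1.77001 × cos(320.55°) = 1.36677
y = ρ sin φ = 1.77001 × sin(320.55°) = -1.12468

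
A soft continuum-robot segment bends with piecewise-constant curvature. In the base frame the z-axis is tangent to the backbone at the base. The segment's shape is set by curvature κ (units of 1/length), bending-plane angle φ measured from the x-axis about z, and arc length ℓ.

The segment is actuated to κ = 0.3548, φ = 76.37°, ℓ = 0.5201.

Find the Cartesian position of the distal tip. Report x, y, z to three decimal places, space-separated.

0.011 0.047 0.517

θ = κ·ℓ = 0.3548 × 0.5201 = 0.18453 rad
ρ = (1 − cos θ)/κ = (1 − 0.98302)/0.3548 = 0.04785
z = sin θ / κ = 0.18349/0.3548 = 0.51715
x = ρ cos φ = 0.04785 × cos(76.37°) = 0.01128
y = ρ sin φ = 0.04785 × sin(76.37°) = 0.04650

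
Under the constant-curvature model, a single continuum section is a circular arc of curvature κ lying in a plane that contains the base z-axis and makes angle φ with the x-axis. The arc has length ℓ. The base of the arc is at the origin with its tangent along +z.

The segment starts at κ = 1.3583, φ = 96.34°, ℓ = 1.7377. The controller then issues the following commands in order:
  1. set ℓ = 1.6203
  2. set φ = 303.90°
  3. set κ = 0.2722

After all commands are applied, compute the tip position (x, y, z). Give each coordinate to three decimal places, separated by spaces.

0.196 -0.292 1.568

initial: κ=1.3583, φ=96.34°, ℓ=1.7377
cmd 1: set ℓ=1.6203 → (κ,φ,ℓ)=(1.3583,96.34°,1.6203) → tip=(-0.1292,1.1628,0.5949)
cmd 2: set φ=303.90° → (κ,φ,ℓ)=(1.3583,303.90°,1.6203) → tip=(0.6526,-0.9711,0.5949)
cmd 3: set κ=0.2722 → (κ,φ,ℓ)=(0.2722,303.90°,1.6203) → tip=(0.1961,-0.2918,1.5683)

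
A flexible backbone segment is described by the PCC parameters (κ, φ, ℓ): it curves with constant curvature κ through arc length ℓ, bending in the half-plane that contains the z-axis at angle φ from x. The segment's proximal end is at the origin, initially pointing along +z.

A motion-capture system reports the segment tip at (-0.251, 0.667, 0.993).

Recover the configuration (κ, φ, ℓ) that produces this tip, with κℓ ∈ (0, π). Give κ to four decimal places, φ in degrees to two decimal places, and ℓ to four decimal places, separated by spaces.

0.9541 110.62 1.3049

ρ = √(x²+y²) = √(-0.251² + 0.667²) = 0.71266
φ = atan2(y, x) mod 360° = atan2(0.667, -0.251) = 110.6219°
|p|² = ρ² + z² = 0.71266² + 0.993² = 1.49394
κ = 2ρ / |p|² = 2×0.71266 / 1.49394 = 0.95407
θ = 2·atan2(ρ, z) = 2·atan2(0.71266, 0.993) = 1.24500 rad
ℓ = θ/κ = 1.24500/0.95407 = 1.30493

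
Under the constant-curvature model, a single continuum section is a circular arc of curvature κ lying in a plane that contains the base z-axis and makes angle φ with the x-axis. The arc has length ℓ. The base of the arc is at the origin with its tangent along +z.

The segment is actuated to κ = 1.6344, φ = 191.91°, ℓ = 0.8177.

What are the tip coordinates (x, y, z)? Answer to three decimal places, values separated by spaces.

-0.460 -0.097 0.595

θ = κ·ℓ = 1.6344 × 0.8177 = 1.33645 rad
ρ = (1 − cos θ)/κ = (1 − 0.23221)/1.6344 = 0.46977
z = sin θ / κ = 0.97267/1.6344 = 0.59512
x = ρ cos φ = 0.46977 × cos(191.91°) = -0.45966
y = ρ sin φ = 0.46977 × sin(191.91°) = -0.09695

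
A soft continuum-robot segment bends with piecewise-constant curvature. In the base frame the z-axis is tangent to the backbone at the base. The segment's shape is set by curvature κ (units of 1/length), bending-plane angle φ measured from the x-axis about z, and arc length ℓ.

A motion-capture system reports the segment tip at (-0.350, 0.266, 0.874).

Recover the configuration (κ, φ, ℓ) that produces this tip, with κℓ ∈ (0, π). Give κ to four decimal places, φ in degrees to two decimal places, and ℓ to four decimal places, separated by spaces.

0.9186 142.77 1.0147

ρ = √(x²+y²) = √(-0.350² + 0.266²) = 0.43961
φ = atan2(y, x) mod 360° = atan2(0.266, -0.350) = 142.7652°
|p|² = ρ² + z² = 0.43961² + 0.874² = 0.95713
κ = 2ρ / |p|² = 2×0.43961 / 0.95713 = 0.91860
θ = 2·atan2(ρ, z) = 2·atan2(0.43961, 0.874) = 0.93207 rad
ℓ = θ/κ = 0.93207/0.91860 = 1.01466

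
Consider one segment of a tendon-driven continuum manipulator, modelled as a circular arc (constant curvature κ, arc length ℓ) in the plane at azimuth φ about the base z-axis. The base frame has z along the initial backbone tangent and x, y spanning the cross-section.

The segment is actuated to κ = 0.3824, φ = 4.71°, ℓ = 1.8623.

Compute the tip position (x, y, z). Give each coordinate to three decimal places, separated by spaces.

0.633 0.052 1.709

θ = κ·ℓ = 0.3824 × 1.8623 = 0.71214 rad
ρ = (1 − cos θ)/κ = (1 − 0.75696)/0.3824 = 0.63556
z = sin θ / κ = 0.65346/0.3824 = 1.70883
x = ρ cos φ = 0.63556 × cos(4.71°) = 0.63341
y = ρ sin φ = 0.63556 × sin(4.71°) = 0.05219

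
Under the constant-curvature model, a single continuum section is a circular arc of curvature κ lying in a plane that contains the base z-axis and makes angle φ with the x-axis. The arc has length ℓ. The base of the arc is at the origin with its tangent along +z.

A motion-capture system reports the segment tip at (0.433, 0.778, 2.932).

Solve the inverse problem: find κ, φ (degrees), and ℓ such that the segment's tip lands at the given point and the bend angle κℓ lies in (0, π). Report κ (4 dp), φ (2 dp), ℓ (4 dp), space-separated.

ρ = √(x²+y²) = √(0.433² + 0.778²) = 0.89038
φ = atan2(y, x) mod 360° = atan2(0.778, 0.433) = 60.9016°
|p|² = ρ² + z² = 0.89038² + 2.932² = 9.38940
κ = 2ρ / |p|² = 2×0.89038 / 9.38940 = 0.18966
θ = 2·atan2(ρ, z) = 2·atan2(0.89038, 2.932) = 0.58965 rad
ℓ = θ/κ = 0.58965/0.18966 = 3.10906

0.1897 60.90 3.1091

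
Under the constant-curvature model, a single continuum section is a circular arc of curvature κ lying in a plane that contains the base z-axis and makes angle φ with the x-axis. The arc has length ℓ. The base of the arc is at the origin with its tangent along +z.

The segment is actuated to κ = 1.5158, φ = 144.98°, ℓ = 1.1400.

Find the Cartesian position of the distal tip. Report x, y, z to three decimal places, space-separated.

θ = κ·ℓ = 1.5158 × 1.1400 = 1.72801 rad
ρ = (1 − cos θ)/κ = (1 − -0.15657)/1.5158 = 0.76301
z = sin θ / κ = 0.98767/1.5158 = 0.65158
x = ρ cos φ = 0.76301 × cos(144.98°) = -0.62487
y = ρ sin φ = 0.76301 × sin(144.98°) = 0.43786

-0.625 0.438 0.652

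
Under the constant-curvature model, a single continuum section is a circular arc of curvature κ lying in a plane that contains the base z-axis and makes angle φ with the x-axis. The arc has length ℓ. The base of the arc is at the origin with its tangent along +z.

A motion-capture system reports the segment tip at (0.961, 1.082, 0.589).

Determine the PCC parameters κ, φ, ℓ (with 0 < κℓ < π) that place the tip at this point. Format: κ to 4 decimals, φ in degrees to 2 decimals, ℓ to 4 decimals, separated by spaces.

ρ = √(x²+y²) = √(0.961² + 1.082²) = 1.44715
φ = atan2(y, x) mod 360° = atan2(1.082, 0.961) = 48.3895°
|p|² = ρ² + z² = 1.44715² + 0.589² = 2.44117
κ = 2ρ / |p|² = 2×1.44715 / 2.44117 = 1.18562
θ = 2·atan2(ρ, z) = 2·atan2(1.44715, 0.589) = 2.36853 rad
ℓ = θ/κ = 2.36853/1.18562 = 1.99771

1.1856 48.39 1.9977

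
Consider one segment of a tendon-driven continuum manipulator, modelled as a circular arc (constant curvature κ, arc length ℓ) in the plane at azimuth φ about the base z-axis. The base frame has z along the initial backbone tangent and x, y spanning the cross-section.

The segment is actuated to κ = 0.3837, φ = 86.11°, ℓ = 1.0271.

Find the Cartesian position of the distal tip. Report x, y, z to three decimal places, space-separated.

θ = κ·ℓ = 0.3837 × 1.0271 = 0.39410 rad
ρ = (1 − cos θ)/κ = (1 − 0.92334)/0.3837 = 0.19978
z = sin θ / κ = 0.38398/0.3837 = 1.00072
x = ρ cos φ = 0.19978 × cos(86.11°) = 0.01355
y = ρ sin φ = 0.19978 × sin(86.11°) = 0.19932

0.014 0.199 1.001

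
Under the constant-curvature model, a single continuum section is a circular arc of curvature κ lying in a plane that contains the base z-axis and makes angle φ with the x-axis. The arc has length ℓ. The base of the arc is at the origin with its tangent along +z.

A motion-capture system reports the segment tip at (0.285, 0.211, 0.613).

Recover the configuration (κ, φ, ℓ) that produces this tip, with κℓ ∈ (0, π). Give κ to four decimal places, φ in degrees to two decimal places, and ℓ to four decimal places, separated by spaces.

ρ = √(x²+y²) = √(0.285² + 0.211²) = 0.35461
φ = atan2(y, x) mod 360° = atan2(0.211, 0.285) = 36.5144°
|p|² = ρ² + z² = 0.35461² + 0.613² = 0.50151
κ = 2ρ / |p|² = 2×0.35461 / 0.50151 = 1.41414
θ = 2·atan2(ρ, z) = 2·atan2(0.35461, 0.613) = 1.04889 rad
ℓ = θ/κ = 1.04889/1.41414 = 0.74171

1.4141 36.51 0.7417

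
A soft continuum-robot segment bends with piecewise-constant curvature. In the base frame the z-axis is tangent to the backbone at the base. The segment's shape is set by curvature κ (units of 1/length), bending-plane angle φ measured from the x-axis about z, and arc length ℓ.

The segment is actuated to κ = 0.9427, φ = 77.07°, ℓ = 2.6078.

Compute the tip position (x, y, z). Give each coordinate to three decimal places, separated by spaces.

θ = κ·ℓ = 0.9427 × 2.6078 = 2.45837 rad
ρ = (1 − cos θ)/κ = (1 − -0.77554)/0.9427 = 1.88347
z = sin θ / κ = 0.63129/0.9427 = 0.66967
x = ρ cos φ = 1.88347 × cos(77.07°) = 0.42145
y = ρ sin φ = 1.88347 × sin(77.07°) = 1.83571

0.421 1.836 0.670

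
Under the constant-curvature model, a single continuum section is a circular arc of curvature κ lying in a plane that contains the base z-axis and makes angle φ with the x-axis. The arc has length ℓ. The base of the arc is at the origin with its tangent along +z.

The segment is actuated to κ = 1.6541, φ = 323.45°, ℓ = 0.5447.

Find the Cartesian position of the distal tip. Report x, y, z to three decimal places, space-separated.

θ = κ·ℓ = 1.6541 × 0.5447 = 0.90099 rad
ρ = (1 − cos θ)/κ = (1 − 0.62084)/1.6541 = 0.22923
z = sin θ / κ = 0.78394/1.6541 = 0.47394
x = ρ cos φ = 0.22923 × cos(323.45°) = 0.18415
y = ρ sin φ = 0.22923 × sin(323.45°) = -0.13651

0.184 -0.137 0.474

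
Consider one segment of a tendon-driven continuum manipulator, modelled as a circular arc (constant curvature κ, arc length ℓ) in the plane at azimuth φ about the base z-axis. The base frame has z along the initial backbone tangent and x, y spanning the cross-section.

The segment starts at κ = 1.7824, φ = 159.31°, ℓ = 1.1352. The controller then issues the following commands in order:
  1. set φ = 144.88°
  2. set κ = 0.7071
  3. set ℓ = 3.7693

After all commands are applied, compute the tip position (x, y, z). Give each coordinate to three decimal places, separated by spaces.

initial: κ=1.7824, φ=159.31°, ℓ=1.1352
cmd 1: set φ=144.88° → (κ,φ,ℓ)=(1.7824,144.88°,1.1352) → tip=(-0.6596,0.4639,0.5046)
cmd 2: set κ=0.7071 → (κ,φ,ℓ)=(0.7071,144.88°,1.1352) → tip=(-0.3531,0.2483,1.0172)
cmd 3: set ℓ=3.7693 → (κ,φ,ℓ)=(0.7071,144.88°,3.7693) → tip=(-2.1848,1.5366,0.6484)

-2.185 1.537 0.648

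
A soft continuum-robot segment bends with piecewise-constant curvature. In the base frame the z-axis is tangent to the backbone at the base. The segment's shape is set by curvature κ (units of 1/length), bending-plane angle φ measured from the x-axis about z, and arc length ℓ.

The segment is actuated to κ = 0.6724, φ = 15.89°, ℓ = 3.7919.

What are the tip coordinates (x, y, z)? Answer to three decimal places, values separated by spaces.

θ = κ·ℓ = 0.6724 × 3.7919 = 2.54967 rad
ρ = (1 − cos θ)/κ = (1 − -0.82987)/0.6724 = 2.72140
z = sin θ / κ = 0.55795/0.6724 = 0.82980
x = ρ cos φ = 2.72140 × cos(15.89°) = 2.61742
y = ρ sin φ = 2.72140 × sin(15.89°) = 0.74510

2.617 0.745 0.830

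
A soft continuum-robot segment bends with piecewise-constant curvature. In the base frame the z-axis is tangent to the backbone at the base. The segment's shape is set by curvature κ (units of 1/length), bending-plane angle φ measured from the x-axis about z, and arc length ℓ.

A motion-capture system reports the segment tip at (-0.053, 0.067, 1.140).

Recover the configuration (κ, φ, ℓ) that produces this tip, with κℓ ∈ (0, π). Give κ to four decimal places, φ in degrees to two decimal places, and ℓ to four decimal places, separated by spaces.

0.1307 128.35 1.1443

ρ = √(x²+y²) = √(-0.053² + 0.067²) = 0.08543
φ = atan2(y, x) mod 360° = atan2(0.067, -0.053) = 128.3456°
|p|² = ρ² + z² = 0.08543² + 1.140² = 1.30690
κ = 2ρ / |p|² = 2×0.08543 / 1.30690 = 0.13073
θ = 2·atan2(ρ, z) = 2·atan2(0.08543, 1.140) = 0.14959 rad
ℓ = θ/κ = 0.14959/0.13073 = 1.14426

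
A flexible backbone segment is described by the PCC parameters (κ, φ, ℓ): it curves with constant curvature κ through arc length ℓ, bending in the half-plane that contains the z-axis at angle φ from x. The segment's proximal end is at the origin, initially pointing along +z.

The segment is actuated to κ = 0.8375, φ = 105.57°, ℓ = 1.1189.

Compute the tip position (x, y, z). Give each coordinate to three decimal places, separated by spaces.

-0.131 0.469 0.962

θ = κ·ℓ = 0.8375 × 1.1189 = 0.93708 rad
ρ = (1 − cos θ)/κ = (1 − 0.59214)/0.8375 = 0.48699
z = sin θ / κ = 0.80583/0.8375 = 0.96219
x = ρ cos φ = 0.48699 × cos(105.57°) = -0.13072
y = ρ sin φ = 0.48699 × sin(105.57°) = 0.46912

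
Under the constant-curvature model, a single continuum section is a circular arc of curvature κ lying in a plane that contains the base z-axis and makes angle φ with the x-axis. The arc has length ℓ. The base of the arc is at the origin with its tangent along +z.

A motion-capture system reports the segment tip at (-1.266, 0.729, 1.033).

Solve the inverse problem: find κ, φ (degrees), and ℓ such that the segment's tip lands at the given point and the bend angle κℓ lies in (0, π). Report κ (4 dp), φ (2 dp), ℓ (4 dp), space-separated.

ρ = √(x²+y²) = √(-1.266² + 0.729²) = 1.46089
φ = atan2(y, x) mod 360° = atan2(0.729, -1.266) = 150.0654°
|p|² = ρ² + z² = 1.46089² + 1.033² = 3.20129
κ = 2ρ / |p|² = 2×1.46089 / 3.20129 = 0.91269
θ = 2·atan2(ρ, z) = 2·atan2(1.46089, 1.033) = 1.91064 rad
ℓ = θ/κ = 1.91064/0.91269 = 2.09342

0.9127 150.07 2.0934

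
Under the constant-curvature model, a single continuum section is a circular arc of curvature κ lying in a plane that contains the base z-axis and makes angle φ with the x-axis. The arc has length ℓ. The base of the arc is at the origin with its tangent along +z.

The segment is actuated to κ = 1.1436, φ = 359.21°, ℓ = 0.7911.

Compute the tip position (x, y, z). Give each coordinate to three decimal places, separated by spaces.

0.334 -0.005 0.688

θ = κ·ℓ = 1.1436 × 0.7911 = 0.90470 rad
ρ = (1 − cos θ)/κ = (1 − 0.61792)/1.1436 = 0.33410
z = sin θ / κ = 0.78624/1.1436 = 0.68751
x = ρ cos φ = 0.33410 × cos(359.21°) = 0.33407
y = ρ sin φ = 0.33410 × sin(359.21°) = -0.00461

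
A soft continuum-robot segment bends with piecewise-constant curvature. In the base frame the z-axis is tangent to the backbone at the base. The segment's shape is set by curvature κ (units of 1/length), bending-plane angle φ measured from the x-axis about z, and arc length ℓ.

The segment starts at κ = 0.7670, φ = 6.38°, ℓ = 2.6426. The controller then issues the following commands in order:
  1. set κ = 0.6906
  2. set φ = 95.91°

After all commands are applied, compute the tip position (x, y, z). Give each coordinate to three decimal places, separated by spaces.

-0.187 1.802 1.401

initial: κ=0.7670, φ=6.38°, ℓ=2.6426
cmd 1: set κ=0.6906 → (κ,φ,ℓ)=(0.6906,6.38°,2.6426) → tip=(1.8009,0.2014,1.4015)
cmd 2: set φ=95.91° → (κ,φ,ℓ)=(0.6906,95.91°,2.6426) → tip=(-0.1866,1.8025,1.4015)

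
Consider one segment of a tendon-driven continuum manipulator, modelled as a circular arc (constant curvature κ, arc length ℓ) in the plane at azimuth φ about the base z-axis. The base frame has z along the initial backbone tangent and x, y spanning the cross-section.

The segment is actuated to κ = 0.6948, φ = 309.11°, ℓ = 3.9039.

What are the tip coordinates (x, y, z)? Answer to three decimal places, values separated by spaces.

θ = κ·ℓ = 0.6948 × 3.9039 = 2.71243 rad
ρ = (1 − cos θ)/κ = (1 − -0.90931)/0.6948 = 2.74801
z = sin θ / κ = 0.41611/0.6948 = 0.59889
x = ρ cos φ = 2.74801 × cos(309.11°) = 1.73347
y = ρ sin φ = 2.74801 × sin(309.11°) = -2.13228

1.733 -2.132 0.599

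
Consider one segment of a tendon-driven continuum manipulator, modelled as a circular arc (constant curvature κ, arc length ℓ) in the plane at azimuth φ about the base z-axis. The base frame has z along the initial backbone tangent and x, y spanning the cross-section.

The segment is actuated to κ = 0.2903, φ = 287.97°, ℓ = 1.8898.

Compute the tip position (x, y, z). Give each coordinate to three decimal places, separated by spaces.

θ = κ·ℓ = 0.2903 × 1.8898 = 0.54861 rad
ρ = (1 − cos θ)/κ = (1 − 0.85325)/0.2903 = 0.50551
z = sin θ / κ = 0.52150/0.2903 = 1.79642
x = ρ cos φ = 0.50551 × cos(287.97°) = 0.15596
y = ρ sin φ = 0.50551 × sin(287.97°) = -0.48085

0.156 -0.481 1.796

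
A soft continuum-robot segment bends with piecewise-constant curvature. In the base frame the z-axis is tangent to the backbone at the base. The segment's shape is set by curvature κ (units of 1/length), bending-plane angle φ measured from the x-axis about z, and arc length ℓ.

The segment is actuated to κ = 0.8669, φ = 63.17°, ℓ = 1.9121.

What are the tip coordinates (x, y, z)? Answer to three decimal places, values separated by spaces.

θ = κ·ℓ = 0.8669 × 1.9121 = 1.65760 rad
ρ = (1 − cos θ)/κ = (1 − -0.08669)/0.8669 = 1.25354
z = sin θ / κ = 0.99623/0.8669 = 1.14919
x = ρ cos φ = 1.25354 × cos(63.17°) = 0.56578
y = ρ sin φ = 1.25354 × sin(63.17°) = 1.11860

0.566 1.119 1.149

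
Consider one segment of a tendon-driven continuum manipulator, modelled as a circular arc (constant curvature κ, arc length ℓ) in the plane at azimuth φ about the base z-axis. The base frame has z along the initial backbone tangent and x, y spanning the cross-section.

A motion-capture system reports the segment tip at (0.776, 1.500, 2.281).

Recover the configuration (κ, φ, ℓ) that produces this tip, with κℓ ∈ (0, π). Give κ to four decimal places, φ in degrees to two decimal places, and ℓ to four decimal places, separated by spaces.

0.4193 62.65 3.0398

ρ = √(x²+y²) = √(0.776² + 1.500²) = 1.68884
φ = atan2(y, x) mod 360° = atan2(1.500, 0.776) = 62.6460°
|p|² = ρ² + z² = 1.68884² + 2.281² = 8.05514
κ = 2ρ / |p|² = 2×1.68884 / 8.05514 = 0.41932
θ = 2·atan2(ρ, z) = 2·atan2(1.68884, 2.281) = 1.27465 rad
ℓ = θ/κ = 1.27465/0.41932 = 3.03980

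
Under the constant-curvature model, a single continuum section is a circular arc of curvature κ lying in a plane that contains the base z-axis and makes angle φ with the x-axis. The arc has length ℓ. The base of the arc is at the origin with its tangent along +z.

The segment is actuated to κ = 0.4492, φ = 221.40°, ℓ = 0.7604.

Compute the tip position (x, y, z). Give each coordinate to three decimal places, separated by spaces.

-0.096 -0.085 0.746

θ = κ·ℓ = 0.4492 × 0.7604 = 0.34157 rad
ρ = (1 − cos θ)/κ = (1 − 0.94223)/0.4492 = 0.12861
z = sin θ / κ = 0.33497/0.4492 = 0.74570
x = ρ cos φ = 0.12861 × cos(221.40°) = -0.09647
y = ρ sin φ = 0.12861 × sin(221.40°) = -0.08505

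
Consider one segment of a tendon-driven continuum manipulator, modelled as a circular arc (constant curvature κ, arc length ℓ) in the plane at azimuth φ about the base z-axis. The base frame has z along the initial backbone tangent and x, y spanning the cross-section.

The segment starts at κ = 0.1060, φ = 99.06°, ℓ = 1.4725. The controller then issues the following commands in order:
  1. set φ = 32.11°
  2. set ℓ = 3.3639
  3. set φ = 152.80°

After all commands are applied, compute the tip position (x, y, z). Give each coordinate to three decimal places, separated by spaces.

initial: κ=0.1060, φ=99.06°, ℓ=1.4725
cmd 1: set φ=32.11° → (κ,φ,ℓ)=(0.1060,32.11°,1.4725) → tip=(0.0971,0.0610,1.4665)
cmd 2: set ℓ=3.3639 → (κ,φ,ℓ)=(0.1060,32.11°,3.3639) → tip=(0.5026,0.3154,3.2931)
cmd 3: set φ=152.80° → (κ,φ,ℓ)=(0.1060,152.80°,3.3639) → tip=(-0.5278,0.2712,3.2931)

-0.528 0.271 3.293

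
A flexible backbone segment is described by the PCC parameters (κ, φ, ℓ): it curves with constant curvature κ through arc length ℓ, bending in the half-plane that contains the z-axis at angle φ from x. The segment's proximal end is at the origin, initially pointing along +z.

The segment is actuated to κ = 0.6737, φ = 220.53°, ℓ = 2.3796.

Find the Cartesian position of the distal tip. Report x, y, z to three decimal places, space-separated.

θ = κ·ℓ = 0.6737 × 2.3796 = 1.60314 rad
ρ = (1 − cos θ)/κ = (1 − -0.03233)/0.6737 = 1.53234
z = sin θ / κ = 0.99948/0.6737 = 1.48356
x = ρ cos φ = 1.53234 × cos(220.53°) = -1.16468
y = ρ sin φ = 1.53234 × sin(220.53°) = -0.99578

-1.165 -0.996 1.484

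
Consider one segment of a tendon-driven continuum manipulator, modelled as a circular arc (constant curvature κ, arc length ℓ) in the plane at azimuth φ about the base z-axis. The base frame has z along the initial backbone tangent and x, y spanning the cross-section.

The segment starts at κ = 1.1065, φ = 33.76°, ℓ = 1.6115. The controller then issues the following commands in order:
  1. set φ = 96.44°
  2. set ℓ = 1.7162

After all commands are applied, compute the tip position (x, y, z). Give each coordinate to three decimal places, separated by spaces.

-0.134 1.188 0.856

initial: κ=1.1065, φ=33.76°, ℓ=1.6115
cmd 1: set φ=96.44° → (κ,φ,ℓ)=(1.1065,96.44°,1.6115) → tip=(-0.1227,1.0873,0.8835)
cmd 2: set ℓ=1.7162 → (κ,φ,ℓ)=(1.1065,96.44°,1.7162) → tip=(-0.1340,1.1875,0.8555)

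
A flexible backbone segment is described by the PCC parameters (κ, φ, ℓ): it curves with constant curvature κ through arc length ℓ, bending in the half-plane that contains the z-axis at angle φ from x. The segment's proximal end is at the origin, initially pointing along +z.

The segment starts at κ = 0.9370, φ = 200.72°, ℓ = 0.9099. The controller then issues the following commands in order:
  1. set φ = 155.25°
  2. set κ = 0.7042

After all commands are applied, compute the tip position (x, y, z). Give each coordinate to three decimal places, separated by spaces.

-0.256 0.118 0.849

initial: κ=0.9370, φ=200.72°, ℓ=0.9099
cmd 1: set φ=155.25° → (κ,φ,ℓ)=(0.9370,155.25°,0.9099) → tip=(-0.3314,0.1528,0.8036)
cmd 2: set κ=0.7042 → (κ,φ,ℓ)=(0.7042,155.25°,0.9099) → tip=(-0.2558,0.1179,0.8489)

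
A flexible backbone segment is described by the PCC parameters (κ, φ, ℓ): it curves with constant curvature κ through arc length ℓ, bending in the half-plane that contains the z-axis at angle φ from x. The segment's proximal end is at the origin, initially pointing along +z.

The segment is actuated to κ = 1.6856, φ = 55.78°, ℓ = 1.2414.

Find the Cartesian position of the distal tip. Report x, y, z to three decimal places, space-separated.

θ = κ·ℓ = 1.6856 × 1.2414 = 2.09250 rad
ρ = (1 − cos θ)/κ = (1 − -0.49836)/1.6856 = 0.88892
z = sin θ / κ = 0.86697/1.6856 = 0.51434
x = ρ cos φ = 0.88892 × cos(55.78°) = 0.49990
y = ρ sin φ = 0.88892 × sin(55.78°) = 0.73503

0.500 0.735 0.514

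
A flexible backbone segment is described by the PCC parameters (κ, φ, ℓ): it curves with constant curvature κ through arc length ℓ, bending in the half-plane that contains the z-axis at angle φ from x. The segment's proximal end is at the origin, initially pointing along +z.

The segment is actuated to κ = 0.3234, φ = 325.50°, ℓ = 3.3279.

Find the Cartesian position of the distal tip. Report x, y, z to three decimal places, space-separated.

θ = κ·ℓ = 0.3234 × 3.3279 = 1.07624 rad
ρ = (1 − cos θ)/κ = (1 − 0.47464)/0.3234 = 1.62449
z = sin θ / κ = 0.88018/0.3234 = 2.72165
x = ρ cos φ = 1.62449 × cos(325.50°) = 1.33879
y = ρ sin φ = 1.62449 × sin(325.50°) = -0.92012

1.339 -0.920 2.722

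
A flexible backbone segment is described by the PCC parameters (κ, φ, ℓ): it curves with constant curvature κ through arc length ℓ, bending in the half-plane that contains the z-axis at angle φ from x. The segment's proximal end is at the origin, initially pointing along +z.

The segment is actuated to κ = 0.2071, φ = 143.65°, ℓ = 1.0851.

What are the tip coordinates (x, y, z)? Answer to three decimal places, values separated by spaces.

θ = κ·ℓ = 0.2071 × 1.0851 = 0.22472 rad
ρ = (1 − cos θ)/κ = (1 − 0.97486)/0.2071 = 0.12141
z = sin θ / κ = 0.22284/0.2071 = 1.07599
x = ρ cos φ = 0.12141 × cos(143.65°) = -0.09779
y = ρ sin φ = 0.12141 × sin(143.65°) = 0.07196

-0.098 0.072 1.076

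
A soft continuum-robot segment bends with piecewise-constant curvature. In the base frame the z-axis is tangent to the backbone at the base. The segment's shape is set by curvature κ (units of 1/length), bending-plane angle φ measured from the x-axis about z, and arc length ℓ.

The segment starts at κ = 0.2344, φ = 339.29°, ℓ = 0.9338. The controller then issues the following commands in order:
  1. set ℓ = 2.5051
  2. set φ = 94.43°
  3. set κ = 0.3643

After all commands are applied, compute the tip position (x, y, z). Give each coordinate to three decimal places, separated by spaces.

-0.082 1.063 2.172

initial: κ=0.2344, φ=339.29°, ℓ=0.9338
cmd 1: set ℓ=2.5051 → (κ,φ,ℓ)=(0.2344,339.29°,2.5051) → tip=(0.6684,-0.2527,2.3636)
cmd 2: set φ=94.43° → (κ,φ,ℓ)=(0.2344,94.43°,2.5051) → tip=(-0.0552,0.7125,2.3636)
cmd 3: set κ=0.3643 → (κ,φ,ℓ)=(0.3643,94.43°,2.5051) → tip=(-0.0823,1.0627,2.1716)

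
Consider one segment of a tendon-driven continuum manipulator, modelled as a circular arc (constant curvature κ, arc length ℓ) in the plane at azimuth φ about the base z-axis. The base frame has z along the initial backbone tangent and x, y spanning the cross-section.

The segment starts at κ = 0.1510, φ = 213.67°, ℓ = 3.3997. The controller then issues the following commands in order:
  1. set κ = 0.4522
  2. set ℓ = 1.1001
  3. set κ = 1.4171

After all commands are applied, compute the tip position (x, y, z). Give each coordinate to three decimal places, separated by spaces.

initial: κ=0.1510, φ=213.67°, ℓ=3.3997
cmd 1: set κ=0.4522 → (κ,φ,ℓ)=(0.4522,213.67°,3.3997) → tip=(-1.7789,-1.1850,2.2102)
cmd 2: set ℓ=1.1001 → (κ,φ,ℓ)=(0.4522,213.67°,1.1001) → tip=(-0.2231,-0.1486,1.0553)
cmd 3: set κ=1.4171 → (κ,φ,ℓ)=(1.4171,213.67°,1.1001) → tip=(-0.5803,-0.3866,0.7056)

-0.580 -0.387 0.706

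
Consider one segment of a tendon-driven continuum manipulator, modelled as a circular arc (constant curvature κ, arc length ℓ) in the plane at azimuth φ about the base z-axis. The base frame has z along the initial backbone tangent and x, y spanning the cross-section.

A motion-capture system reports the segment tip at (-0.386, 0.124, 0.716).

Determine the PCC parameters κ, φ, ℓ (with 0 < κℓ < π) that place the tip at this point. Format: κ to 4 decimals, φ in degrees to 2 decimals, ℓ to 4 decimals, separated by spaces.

ρ = √(x²+y²) = √(-0.386² + 0.124²) = 0.40543
φ = atan2(y, x) mod 360° = atan2(0.124, -0.386) = 162.1907°
|p|² = ρ² + z² = 0.40543² + 0.716² = 0.67703
κ = 2ρ / |p|² = 2×0.40543 / 0.67703 = 1.19767
θ = 2·atan2(ρ, z) = 2·atan2(0.40543, 0.716) = 1.03045 rad
ℓ = θ/κ = 1.03045/1.19767 = 0.86038

1.1977 162.19 0.8604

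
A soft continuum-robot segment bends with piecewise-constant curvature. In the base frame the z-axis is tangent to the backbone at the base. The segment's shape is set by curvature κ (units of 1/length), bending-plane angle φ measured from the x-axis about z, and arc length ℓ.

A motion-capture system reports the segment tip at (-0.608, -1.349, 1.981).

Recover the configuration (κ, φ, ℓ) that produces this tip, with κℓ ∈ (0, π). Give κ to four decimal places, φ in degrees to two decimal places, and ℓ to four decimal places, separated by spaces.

0.4840 245.74 2.6507

ρ = √(x²+y²) = √(-0.608² + -1.349²) = 1.47968
φ = atan2(y, x) mod 360° = atan2(-1.349, -0.608) = 245.7387°
|p|² = ρ² + z² = 1.47968² + 1.981² = 6.11383
κ = 2ρ / |p|² = 2×1.47968 / 6.11383 = 0.48405
θ = 2·atan2(ρ, z) = 2·atan2(1.47968, 1.981) = 1.28308 rad
ℓ = θ/κ = 1.28308/0.48405 = 2.65074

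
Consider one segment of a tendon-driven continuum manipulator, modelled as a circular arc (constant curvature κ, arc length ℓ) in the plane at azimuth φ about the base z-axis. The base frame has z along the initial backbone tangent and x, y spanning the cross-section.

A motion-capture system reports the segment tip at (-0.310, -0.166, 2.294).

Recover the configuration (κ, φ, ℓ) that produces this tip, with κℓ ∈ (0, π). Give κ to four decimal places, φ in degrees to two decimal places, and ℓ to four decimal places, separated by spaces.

ρ = √(x²+y²) = √(-0.310² + -0.166²) = 0.35165
φ = atan2(y, x) mod 360° = atan2(-0.166, -0.310) = 208.1683°
|p|² = ρ² + z² = 0.35165² + 2.294² = 5.38609
κ = 2ρ / |p|² = 2×0.35165 / 5.38609 = 0.13058
θ = 2·atan2(ρ, z) = 2·atan2(0.35165, 2.294) = 0.30421 rad
ℓ = θ/κ = 0.30421/0.13058 = 2.32977

0.1306 208.17 2.3298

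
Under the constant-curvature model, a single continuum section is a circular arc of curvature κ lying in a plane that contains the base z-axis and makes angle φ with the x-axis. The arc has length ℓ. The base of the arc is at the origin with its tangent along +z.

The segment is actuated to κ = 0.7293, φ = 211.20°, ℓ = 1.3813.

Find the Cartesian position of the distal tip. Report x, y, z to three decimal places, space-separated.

-0.546 -0.331 1.159

θ = κ·ℓ = 0.7293 × 1.3813 = 1.00738 rad
ρ = (1 − cos θ)/κ = (1 − 0.53408)/0.7293 = 0.63886
z = sin θ / κ = 0.84544/0.7293 = 1.15924
x = ρ cos φ = 0.63886 × cos(211.20°) = -0.54646
y = ρ sin φ = 0.63886 × sin(211.20°) = -0.33095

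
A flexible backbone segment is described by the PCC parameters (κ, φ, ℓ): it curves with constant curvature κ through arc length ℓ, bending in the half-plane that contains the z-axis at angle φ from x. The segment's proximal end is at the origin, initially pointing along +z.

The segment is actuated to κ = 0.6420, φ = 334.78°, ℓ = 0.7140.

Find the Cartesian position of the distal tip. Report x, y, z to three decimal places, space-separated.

θ = κ·ℓ = 0.6420 × 0.7140 = 0.45839 rad
ρ = (1 − cos θ)/κ = (1 − 0.89677)/0.6420 = 0.16080
z = sin θ / κ = 0.44250/0.6420 = 0.68926
x = ρ cos φ = 0.16080 × cos(334.78°) = 0.14547
y = ρ sin φ = 0.16080 × sin(334.78°) = -0.06852

0.145 -0.069 0.689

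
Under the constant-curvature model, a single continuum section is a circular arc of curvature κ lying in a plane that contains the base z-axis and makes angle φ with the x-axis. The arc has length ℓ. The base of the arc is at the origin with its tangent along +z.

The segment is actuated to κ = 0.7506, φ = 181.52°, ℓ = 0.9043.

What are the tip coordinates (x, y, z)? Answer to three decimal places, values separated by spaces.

-0.295 -0.008 0.836

θ = κ·ℓ = 0.7506 × 0.9043 = 0.67877 rad
ρ = (1 − cos θ)/κ = (1 − 0.77835)/0.7506 = 0.29530
z = sin θ / κ = 0.62783/0.7506 = 0.83644
x = ρ cos φ = 0.29530 × cos(181.52°) = -0.29520
y = ρ sin φ = 0.29530 × sin(181.52°) = -0.00783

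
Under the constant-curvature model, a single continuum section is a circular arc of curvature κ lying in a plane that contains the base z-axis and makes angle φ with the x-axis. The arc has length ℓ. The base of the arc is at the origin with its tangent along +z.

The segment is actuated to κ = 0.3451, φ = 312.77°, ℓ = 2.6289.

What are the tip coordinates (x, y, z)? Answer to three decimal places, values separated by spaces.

θ = κ·ℓ = 0.3451 × 2.6289 = 0.90723 rad
ρ = (1 − cos θ)/κ = (1 − 0.61593)/0.3451 = 1.11293
z = sin θ / κ = 0.78780/0.3451 = 2.28282
x = ρ cos φ = 1.11293 × cos(312.77°) = 0.75574
y = ρ sin φ = 1.11293 × sin(312.77°) = -0.81699

0.756 -0.817 2.283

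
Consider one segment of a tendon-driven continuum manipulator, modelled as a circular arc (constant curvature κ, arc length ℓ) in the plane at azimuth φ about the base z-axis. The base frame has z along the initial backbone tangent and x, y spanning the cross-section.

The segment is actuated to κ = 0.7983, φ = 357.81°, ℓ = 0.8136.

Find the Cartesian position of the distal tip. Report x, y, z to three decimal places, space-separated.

0.255 -0.010 0.758

θ = κ·ℓ = 0.7983 × 0.8136 = 0.64950 rad
ρ = (1 − cos θ)/κ = (1 − 0.79639)/0.7983 = 0.25506
z = sin θ / κ = 0.60479/0.7983 = 0.75759
x = ρ cos φ = 0.25506 × cos(357.81°) = 0.25487
y = ρ sin φ = 0.25506 × sin(357.81°) = -0.00975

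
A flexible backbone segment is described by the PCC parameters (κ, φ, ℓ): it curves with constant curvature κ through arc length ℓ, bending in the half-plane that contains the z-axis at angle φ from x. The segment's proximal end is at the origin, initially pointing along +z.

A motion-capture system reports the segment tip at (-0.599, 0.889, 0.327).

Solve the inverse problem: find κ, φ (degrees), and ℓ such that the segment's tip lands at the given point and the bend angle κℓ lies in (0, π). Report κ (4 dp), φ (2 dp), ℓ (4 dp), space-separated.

1.7069 123.97 1.4936

ρ = √(x²+y²) = √(-0.599² + 0.889²) = 1.07197
φ = atan2(y, x) mod 360° = atan2(0.889, -0.599) = 123.9717°
|p|² = ρ² + z² = 1.07197² + 0.327² = 1.25605
κ = 2ρ / |p|² = 2×1.07197 / 1.25605 = 1.70689
θ = 2·atan2(ρ, z) = 2·atan2(1.07197, 0.327) = 2.54943 rad
ℓ = θ/κ = 2.54943/1.70689 = 1.49361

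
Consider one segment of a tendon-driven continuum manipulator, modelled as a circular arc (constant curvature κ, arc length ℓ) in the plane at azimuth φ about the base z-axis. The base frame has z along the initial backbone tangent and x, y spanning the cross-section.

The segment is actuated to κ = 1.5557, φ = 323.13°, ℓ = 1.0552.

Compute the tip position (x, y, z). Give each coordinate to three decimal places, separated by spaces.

0.551 -0.413 0.641

θ = κ·ℓ = 1.5557 × 1.0552 = 1.64157 rad
ρ = (1 − cos θ)/κ = (1 − -0.07072)/1.5557 = 0.68826
z = sin θ / κ = 0.99750/1.5557 = 0.64119
x = ρ cos φ = 0.68826 × cos(323.13°) = 0.55060
y = ρ sin φ = 0.68826 × sin(323.13°) = -0.41295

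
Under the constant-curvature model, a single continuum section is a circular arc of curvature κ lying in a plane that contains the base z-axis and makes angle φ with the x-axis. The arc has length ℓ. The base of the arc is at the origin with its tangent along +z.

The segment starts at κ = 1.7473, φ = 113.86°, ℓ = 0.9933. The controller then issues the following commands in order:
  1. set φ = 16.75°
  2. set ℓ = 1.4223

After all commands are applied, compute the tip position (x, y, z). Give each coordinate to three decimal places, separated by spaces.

initial: κ=1.7473, φ=113.86°, ℓ=0.9933
cmd 1: set φ=16.75° → (κ,φ,ℓ)=(1.7473,16.75°,0.9933) → tip=(0.6379,0.1920,0.5646)
cmd 2: set ℓ=1.4223 → (κ,φ,ℓ)=(1.7473,16.75°,1.4223) → tip=(0.9822,0.2956,0.3493)

0.982 0.296 0.349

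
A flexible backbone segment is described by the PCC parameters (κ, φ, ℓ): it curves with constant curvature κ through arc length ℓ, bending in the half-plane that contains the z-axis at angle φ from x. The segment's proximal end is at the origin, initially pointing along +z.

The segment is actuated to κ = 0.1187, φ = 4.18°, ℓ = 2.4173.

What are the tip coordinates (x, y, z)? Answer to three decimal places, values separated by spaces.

θ = κ·ℓ = 0.1187 × 2.4173 = 0.28693 rad
ρ = (1 − cos θ)/κ = (1 − 0.95912)/0.1187 = 0.34443
z = sin θ / κ = 0.28301/0.1187 = 2.38427
x = ρ cos φ = 0.34443 × cos(4.18°) = 0.34351
y = ρ sin φ = 0.34443 × sin(4.18°) = 0.02511

0.344 0.025 2.384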